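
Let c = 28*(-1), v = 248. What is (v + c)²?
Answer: 48400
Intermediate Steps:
c = -28
(v + c)² = (248 - 28)² = 220² = 48400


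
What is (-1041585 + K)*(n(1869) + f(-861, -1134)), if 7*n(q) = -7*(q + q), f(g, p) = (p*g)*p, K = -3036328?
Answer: 4515113613180702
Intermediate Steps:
f(g, p) = g*p² (f(g, p) = (g*p)*p = g*p²)
n(q) = -2*q (n(q) = (-7*(q + q))/7 = (-14*q)/7 = -2*q)
(-1041585 + K)*(n(1869) + f(-861, -1134)) = (-1041585 - 3036328)*(-2*1869 - 861*(-1134)²) = -4077913*(-3738 - 861*1285956) = -4077913*(-3738 - 1107208116) = -4077913*(-1107211854) = 4515113613180702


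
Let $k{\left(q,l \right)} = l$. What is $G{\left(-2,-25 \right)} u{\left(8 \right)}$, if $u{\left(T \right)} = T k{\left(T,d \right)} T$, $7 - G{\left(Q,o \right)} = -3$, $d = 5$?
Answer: $3200$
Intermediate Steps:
$G{\left(Q,o \right)} = 10$ ($G{\left(Q,o \right)} = 7 - -3 = 7 + 3 = 10$)
$u{\left(T \right)} = 5 T^{2}$ ($u{\left(T \right)} = T 5 T = 5 T T = 5 T^{2}$)
$G{\left(-2,-25 \right)} u{\left(8 \right)} = 10 \cdot 5 \cdot 8^{2} = 10 \cdot 5 \cdot 64 = 10 \cdot 320 = 3200$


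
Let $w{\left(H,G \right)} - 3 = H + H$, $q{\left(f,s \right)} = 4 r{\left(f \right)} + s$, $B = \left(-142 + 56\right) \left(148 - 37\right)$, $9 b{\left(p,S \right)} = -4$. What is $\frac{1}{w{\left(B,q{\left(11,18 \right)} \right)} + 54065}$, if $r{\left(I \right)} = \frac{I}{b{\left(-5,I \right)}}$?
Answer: $\frac{1}{34976} \approx 2.8591 \cdot 10^{-5}$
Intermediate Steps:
$b{\left(p,S \right)} = - \frac{4}{9}$ ($b{\left(p,S \right)} = \frac{1}{9} \left(-4\right) = - \frac{4}{9}$)
$B = -9546$ ($B = \left(-86\right) 111 = -9546$)
$r{\left(I \right)} = - \frac{9 I}{4}$ ($r{\left(I \right)} = \frac{I}{- \frac{4}{9}} = I \left(- \frac{9}{4}\right) = - \frac{9 I}{4}$)
$q{\left(f,s \right)} = s - 9 f$ ($q{\left(f,s \right)} = 4 \left(- \frac{9 f}{4}\right) + s = - 9 f + s = s - 9 f$)
$w{\left(H,G \right)} = 3 + 2 H$ ($w{\left(H,G \right)} = 3 + \left(H + H\right) = 3 + 2 H$)
$\frac{1}{w{\left(B,q{\left(11,18 \right)} \right)} + 54065} = \frac{1}{\left(3 + 2 \left(-9546\right)\right) + 54065} = \frac{1}{\left(3 - 19092\right) + 54065} = \frac{1}{-19089 + 54065} = \frac{1}{34976}$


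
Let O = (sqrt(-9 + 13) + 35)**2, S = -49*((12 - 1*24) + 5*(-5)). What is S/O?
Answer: 49/37 ≈ 1.3243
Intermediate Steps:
S = 1813 (S = -49*((12 - 24) - 25) = -49*(-12 - 25) = -49*(-37) = 1813)
O = 1369 (O = (sqrt(4) + 35)**2 = (2 + 35)**2 = 37**2 = 1369)
S/O = 1813/1369 = 1813*(1/1369) = 49/37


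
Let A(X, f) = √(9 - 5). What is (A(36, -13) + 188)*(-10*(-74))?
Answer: 140600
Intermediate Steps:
A(X, f) = 2 (A(X, f) = √4 = 2)
(A(36, -13) + 188)*(-10*(-74)) = (2 + 188)*(-10*(-74)) = 190*740 = 140600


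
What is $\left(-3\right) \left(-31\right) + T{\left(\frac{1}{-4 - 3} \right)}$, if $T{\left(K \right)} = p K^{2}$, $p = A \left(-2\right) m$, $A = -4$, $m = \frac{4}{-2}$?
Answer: $\frac{4541}{49} \approx 92.673$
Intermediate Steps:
$m = -2$ ($m = 4 \left(- \frac{1}{2}\right) = -2$)
$p = -16$ ($p = \left(-4\right) \left(-2\right) \left(-2\right) = 8 \left(-2\right) = -16$)
$T{\left(K \right)} = - 16 K^{2}$
$\left(-3\right) \left(-31\right) + T{\left(\frac{1}{-4 - 3} \right)} = \left(-3\right) \left(-31\right) - 16 \left(\frac{1}{-4 - 3}\right)^{2} = 93 - 16 \left(\frac{1}{-7}\right)^{2} = 93 - 16 \left(- \frac{1}{7}\right)^{2} = 93 - \frac{16}{49} = \frac{4541}{49}$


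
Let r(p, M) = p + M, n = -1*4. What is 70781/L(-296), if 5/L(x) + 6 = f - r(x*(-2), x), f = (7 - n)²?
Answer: -12811361/5 ≈ -2.5623e+6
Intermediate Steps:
n = -4
r(p, M) = M + p
f = 121 (f = (7 - 1*(-4))² = (7 + 4)² = 11² = 121)
L(x) = 5/(115 + x) (L(x) = 5/(-6 + (121 - (x + x*(-2)))) = 5/(-6 + (121 - (x - 2*x))) = 5/(-6 + (121 - (-1)*x)) = 5/(-6 + (121 + x)) = 5/(115 + x))
70781/L(-296) = 70781/((5/(115 - 296))) = 70781/((5/(-181))) = 70781/((5*(-1/181))) = 70781/(-5/181) = 70781*(-181/5) = -12811361/5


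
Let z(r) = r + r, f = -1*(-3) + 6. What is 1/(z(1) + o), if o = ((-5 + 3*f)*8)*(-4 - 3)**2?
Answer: 1/8626 ≈ 0.00011593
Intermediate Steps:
f = 9 (f = 3 + 6 = 9)
z(r) = 2*r
o = 8624 (o = ((-5 + 3*9)*8)*(-4 - 3)**2 = ((-5 + 27)*8)*(-7)**2 = (22*8)*49 = 176*49 = 8624)
1/(z(1) + o) = 1/(2*1 + 8624) = 1/(2 + 8624) = 1/8626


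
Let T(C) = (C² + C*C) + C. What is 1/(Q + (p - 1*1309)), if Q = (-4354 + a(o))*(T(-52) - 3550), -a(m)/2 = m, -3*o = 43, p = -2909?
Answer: -1/7815770 ≈ -1.2795e-7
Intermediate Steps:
o = -43/3 (o = -⅓*43 = -43/3 ≈ -14.333)
a(m) = -2*m
T(C) = C + 2*C² (T(C) = (C² + C²) + C = 2*C² + C = C + 2*C²)
Q = -7811552 (Q = (-4354 - 2*(-43/3))*(-52*(1 + 2*(-52)) - 3550) = (-4354 + 86/3)*(-52*(1 - 104) - 3550) = -12976*(-52*(-103) - 3550)/3 = -12976*(5356 - 3550)/3 = -12976/3*1806 = -7811552)
1/(Q + (p - 1*1309)) = 1/(-7811552 + (-2909 - 1*1309)) = 1/(-7811552 + (-2909 - 1309)) = 1/(-7811552 - 4218) = 1/(-7815770) = -1/7815770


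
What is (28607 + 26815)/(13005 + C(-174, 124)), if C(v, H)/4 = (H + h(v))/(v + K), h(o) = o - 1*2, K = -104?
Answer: 7703658/1807799 ≈ 4.2613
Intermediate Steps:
h(o) = -2 + o (h(o) = o - 2 = -2 + o)
C(v, H) = 4*(-2 + H + v)/(-104 + v) (C(v, H) = 4*((H + (-2 + v))/(v - 104)) = 4*((-2 + H + v)/(-104 + v)) = 4*(-2 + H + v)/(-104 + v))
(28607 + 26815)/(13005 + C(-174, 124)) = (28607 + 26815)/(13005 + 4*(-2 + 124 - 174)/(-104 - 174)) = 55422/(13005 + 4*(-52)/(-278)) = 55422/(13005 + 4*(-1/278)*(-52)) = 55422/(13005 + 104/139) = 55422/(1807799/139) = 55422*(139/1807799) = 7703658/1807799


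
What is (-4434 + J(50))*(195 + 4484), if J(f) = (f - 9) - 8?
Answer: -20592279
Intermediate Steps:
J(f) = -17 + f (J(f) = (-9 + f) - 8 = -17 + f)
(-4434 + J(50))*(195 + 4484) = (-4434 + (-17 + 50))*(195 + 4484) = (-4434 + 33)*4679 = -4401*4679 = -20592279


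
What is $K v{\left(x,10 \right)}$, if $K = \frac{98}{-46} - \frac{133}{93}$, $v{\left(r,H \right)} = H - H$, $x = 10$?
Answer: $0$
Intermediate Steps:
$v{\left(r,H \right)} = 0$
$K = - \frac{7616}{2139}$ ($K = 98 \left(- \frac{1}{46}\right) - \frac{133}{93} = - \frac{49}{23} - \frac{133}{93} = - \frac{7616}{2139} \approx -3.5605$)
$K v{\left(x,10 \right)} = \left(- \frac{7616}{2139}\right) 0 = 0$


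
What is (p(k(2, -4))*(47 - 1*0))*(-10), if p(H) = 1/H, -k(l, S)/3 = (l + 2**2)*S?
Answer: -235/36 ≈ -6.5278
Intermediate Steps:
k(l, S) = -3*S*(4 + l) (k(l, S) = -3*(l + 2**2)*S = -3*(l + 4)*S = -3*(4 + l)*S = -3*S*(4 + l))
(p(k(2, -4))*(47 - 1*0))*(-10) = ((47 - 1*0)/((-3*(-4)*(4 + 2))))*(-10) = ((47 + 0)/((-3*(-4)*6)))*(-10) = (47/72)*(-10) = -235/36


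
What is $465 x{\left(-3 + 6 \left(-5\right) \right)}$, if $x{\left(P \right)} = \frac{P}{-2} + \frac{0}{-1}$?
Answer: $\frac{15345}{2} \approx 7672.5$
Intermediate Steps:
$x{\left(P \right)} = - \frac{P}{2}$ ($x{\left(P \right)} = P \left(- \frac{1}{2}\right) + 0 \left(-1\right) = - \frac{P}{2} + 0 = - \frac{P}{2}$)
$465 x{\left(-3 + 6 \left(-5\right) \right)} = 465 \left(- \frac{-3 + 6 \left(-5\right)}{2}\right) = 465 \left(- \frac{-3 - 30}{2}\right) = 465 \left(\left(- \frac{1}{2}\right) \left(-33\right)\right) = 465 \cdot \frac{33}{2} = \frac{15345}{2}$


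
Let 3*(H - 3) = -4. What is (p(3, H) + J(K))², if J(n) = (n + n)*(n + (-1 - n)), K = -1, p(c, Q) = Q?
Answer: 121/9 ≈ 13.444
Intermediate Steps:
H = 5/3 (H = 3 + (⅓)*(-4) = 3 - 4/3 = 5/3 ≈ 1.6667)
J(n) = -2*n (J(n) = (2*n)*(-1) = -2*n)
(p(3, H) + J(K))² = (5/3 - 2*(-1))² = (5/3 + 2)² = (11/3)² = 121/9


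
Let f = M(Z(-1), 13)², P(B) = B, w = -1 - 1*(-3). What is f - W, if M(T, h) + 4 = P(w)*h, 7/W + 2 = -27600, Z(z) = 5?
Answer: 13359375/27602 ≈ 484.00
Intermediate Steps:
w = 2 (w = -1 + 3 = 2)
W = -7/27602 (W = 7/(-2 - 27600) = 7/(-27602) = 7*(-1/27602) = -7/27602 ≈ -0.00025360)
M(T, h) = -4 + 2*h
f = 484 (f = (-4 + 2*13)² = (-4 + 26)² = 22² = 484)
f - W = 484 - 1*(-7/27602) = 484 + 7/27602 = 13359375/27602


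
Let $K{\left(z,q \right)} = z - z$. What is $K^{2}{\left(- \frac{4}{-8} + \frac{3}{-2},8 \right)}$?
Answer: $0$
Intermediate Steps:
$K{\left(z,q \right)} = 0$
$K^{2}{\left(- \frac{4}{-8} + \frac{3}{-2},8 \right)} = 0^{2} = 0$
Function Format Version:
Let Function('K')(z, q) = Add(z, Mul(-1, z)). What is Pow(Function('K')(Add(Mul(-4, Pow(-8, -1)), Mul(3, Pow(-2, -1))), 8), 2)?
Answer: 0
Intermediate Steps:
Function('K')(z, q) = 0
Pow(Function('K')(Add(Mul(-4, Pow(-8, -1)), Mul(3, Pow(-2, -1))), 8), 2) = Pow(0, 2) = 0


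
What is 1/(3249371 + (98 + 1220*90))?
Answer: 1/3359269 ≈ 2.9768e-7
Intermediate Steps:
1/(3249371 + (98 + 1220*90)) = 1/(3249371 + (98 + 109800)) = 1/(3249371 + 109898) = 1/3359269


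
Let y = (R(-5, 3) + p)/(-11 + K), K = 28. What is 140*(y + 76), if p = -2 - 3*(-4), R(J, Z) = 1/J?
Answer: 182252/17 ≈ 10721.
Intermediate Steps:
p = 10 (p = -2 + 12 = 10)
y = 49/85 (y = (1/(-5) + 10)/(-11 + 28) = (-1/5 + 10)/17 = (49/5)*(1/17) = 49/85 ≈ 0.57647)
140*(y + 76) = 140*(49/85 + 76) = 140*(6509/85) = 182252/17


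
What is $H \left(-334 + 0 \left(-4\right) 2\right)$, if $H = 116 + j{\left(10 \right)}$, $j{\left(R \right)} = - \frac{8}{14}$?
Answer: $- \frac{269872}{7} \approx -38553.0$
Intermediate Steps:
$j{\left(R \right)} = - \frac{4}{7}$ ($j{\left(R \right)} = \left(-8\right) \frac{1}{14} = - \frac{4}{7}$)
$H = \frac{808}{7}$ ($H = 116 - \frac{4}{7} = \frac{808}{7} \approx 115.43$)
$H \left(-334 + 0 \left(-4\right) 2\right) = \frac{808 \left(-334 + 0 \left(-4\right) 2\right)}{7} = \frac{808 \left(-334 + 0 \cdot 2\right)}{7} = \frac{808 \left(-334 + 0\right)}{7} = \frac{808}{7} \left(-334\right) = - \frac{269872}{7}$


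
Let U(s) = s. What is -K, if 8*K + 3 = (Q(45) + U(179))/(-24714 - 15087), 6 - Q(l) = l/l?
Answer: 119587/318408 ≈ 0.37558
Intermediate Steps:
Q(l) = 5 (Q(l) = 6 - l/l = 6 - 1*1 = 6 - 1 = 5)
K = -119587/318408 (K = -3/8 + ((5 + 179)/(-24714 - 15087))/8 = -3/8 + (184/(-39801))/8 = -3/8 + (184*(-1/39801))/8 = -3/8 + (⅛)*(-184/39801) = -3/8 - 23/39801 = -119587/318408 ≈ -0.37558)
-K = -1*(-119587/318408) = 119587/318408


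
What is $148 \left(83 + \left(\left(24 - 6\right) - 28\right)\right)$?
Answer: $10804$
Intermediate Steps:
$148 \left(83 + \left(\left(24 - 6\right) - 28\right)\right) = 148 \left(83 + \left(18 - 28\right)\right) = 148 \left(83 - 10\right) = 148 \cdot 73 = 10804$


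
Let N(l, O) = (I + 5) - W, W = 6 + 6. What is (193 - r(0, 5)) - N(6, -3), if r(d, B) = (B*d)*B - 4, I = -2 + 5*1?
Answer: 201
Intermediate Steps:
W = 12
I = 3 (I = -2 + 5 = 3)
r(d, B) = -4 + d*B**2 (r(d, B) = d*B**2 - 4 = -4 + d*B**2)
N(l, O) = -4 (N(l, O) = (3 + 5) - 1*12 = 8 - 12 = -4)
(193 - r(0, 5)) - N(6, -3) = (193 - (-4 + 0*5**2)) - 1*(-4) = (193 - (-4 + 0*25)) + 4 = (193 - (-4 + 0)) + 4 = (193 - 1*(-4)) + 4 = (193 + 4) + 4 = 197 + 4 = 201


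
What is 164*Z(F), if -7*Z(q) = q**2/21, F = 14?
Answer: -656/3 ≈ -218.67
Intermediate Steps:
Z(q) = -q**2/147 (Z(q) = -q**2/(7*21) = -q**2/147)
164*Z(F) = 164*(-1/147*14**2) = 164*(-1/147*196) = 164*(-4/3) = -656/3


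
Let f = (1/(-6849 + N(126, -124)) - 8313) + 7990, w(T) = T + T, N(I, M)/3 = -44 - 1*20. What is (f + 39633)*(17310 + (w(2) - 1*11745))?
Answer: 1541397337421/7041 ≈ 2.1892e+8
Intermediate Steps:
N(I, M) = -192 (N(I, M) = 3*(-44 - 1*20) = 3*(-44 - 20) = 3*(-64) = -192)
w(T) = 2*T
f = -2274244/7041 (f = (1/(-6849 - 192) - 8313) + 7990 = (1/(-7041) - 8313) + 7990 = (-1/7041 - 8313) + 7990 = -58531834/7041 + 7990 = -2274244/7041 ≈ -323.00)
(f + 39633)*(17310 + (w(2) - 1*11745)) = (-2274244/7041 + 39633)*(17310 + (2*2 - 1*11745)) = 276781709*(17310 + (4 - 11745))/7041 = 276781709*(17310 - 11741)/7041 = (276781709/7041)*5569 = 1541397337421/7041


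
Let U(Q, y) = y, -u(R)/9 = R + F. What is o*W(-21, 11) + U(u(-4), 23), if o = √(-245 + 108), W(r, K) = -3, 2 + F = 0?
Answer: 23 - 3*I*√137 ≈ 23.0 - 35.114*I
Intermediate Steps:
F = -2 (F = -2 + 0 = -2)
u(R) = 18 - 9*R (u(R) = -9*(R - 2) = -9*(-2 + R) = 18 - 9*R)
o = I*√137 (o = √(-137) = I*√137 ≈ 11.705*I)
o*W(-21, 11) + U(u(-4), 23) = (I*√137)*(-3) + 23 = -3*I*√137 + 23 = 23 - 3*I*√137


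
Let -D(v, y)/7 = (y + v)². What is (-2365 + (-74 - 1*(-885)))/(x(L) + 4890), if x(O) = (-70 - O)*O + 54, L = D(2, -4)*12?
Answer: 259/14072 ≈ 0.018405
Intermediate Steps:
D(v, y) = -7*(v + y)² (D(v, y) = -7*(y + v)² = -7*(v + y)²)
L = -336 (L = -7*(2 - 4)²*12 = -7*(-2)²*12 = -7*4*12 = -28*12 = -336)
x(O) = 54 + O*(-70 - O) (x(O) = O*(-70 - O) + 54 = 54 + O*(-70 - O))
(-2365 + (-74 - 1*(-885)))/(x(L) + 4890) = (-2365 + (-74 - 1*(-885)))/((54 - 1*(-336)² - 70*(-336)) + 4890) = (-2365 + (-74 + 885))/((54 - 1*112896 + 23520) + 4890) = (-2365 + 811)/((54 - 112896 + 23520) + 4890) = -1554/(-89322 + 4890) = -1554/(-84432) = -1554*(-1/84432) = 259/14072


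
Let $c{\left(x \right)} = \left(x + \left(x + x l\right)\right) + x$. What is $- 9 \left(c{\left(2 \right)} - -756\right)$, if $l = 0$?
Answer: $-6858$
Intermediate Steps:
$c{\left(x \right)} = 3 x$ ($c{\left(x \right)} = \left(x + \left(x + x 0\right)\right) + x = \left(x + \left(x + 0\right)\right) + x = \left(x + x\right) + x = 2 x + x = 3 x$)
$- 9 \left(c{\left(2 \right)} - -756\right) = - 9 \left(3 \cdot 2 - -756\right) = - 9 \left(6 + 756\right) = \left(-9\right) 762 = -6858$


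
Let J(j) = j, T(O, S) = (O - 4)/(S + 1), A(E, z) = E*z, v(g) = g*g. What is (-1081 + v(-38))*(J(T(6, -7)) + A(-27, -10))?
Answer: 97889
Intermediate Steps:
v(g) = g²
T(O, S) = (-4 + O)/(1 + S)
(-1081 + v(-38))*(J(T(6, -7)) + A(-27, -10)) = (-1081 + (-38)²)*((-4 + 6)/(1 - 7) - 27*(-10)) = (-1081 + 1444)*(2/(-6) + 270) = 363*(-⅙*2 + 270) = 363*(-⅓ + 270) = 363*(809/3) = 97889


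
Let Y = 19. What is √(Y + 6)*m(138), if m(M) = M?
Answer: 690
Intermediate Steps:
√(Y + 6)*m(138) = √(19 + 6)*138 = √25*138 = 5*138 = 690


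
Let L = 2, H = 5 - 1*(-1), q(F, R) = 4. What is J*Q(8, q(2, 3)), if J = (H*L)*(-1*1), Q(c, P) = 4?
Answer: -48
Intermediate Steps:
H = 6 (H = 5 + 1 = 6)
J = -12 (J = (6*2)*(-1*1) = 12*(-1) = -12)
J*Q(8, q(2, 3)) = -12*4 = -48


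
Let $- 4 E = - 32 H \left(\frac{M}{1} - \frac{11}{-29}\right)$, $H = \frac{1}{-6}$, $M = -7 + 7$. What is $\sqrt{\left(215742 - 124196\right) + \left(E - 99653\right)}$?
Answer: $\frac{i \sqrt{61365711}}{87} \approx 90.042 i$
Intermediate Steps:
$M = 0$
$H = - \frac{1}{6} \approx -0.16667$
$E = - \frac{44}{87}$ ($E = - \frac{\left(-32\right) \left(- \frac{1}{6}\right) \left(\frac{0}{1} - \frac{11}{-29}\right)}{4} = - \frac{\frac{16}{3} \left(0 \cdot 1 - - \frac{11}{29}\right)}{4} = - \frac{\frac{16}{3} \left(0 + \frac{11}{29}\right)}{4} = - \frac{\frac{16}{3} \cdot \frac{11}{29}}{4} = \left(- \frac{1}{4}\right) \frac{176}{87} = - \frac{44}{87} \approx -0.50575$)
$\sqrt{\left(215742 - 124196\right) + \left(E - 99653\right)} = \sqrt{\left(215742 - 124196\right) - \frac{8669855}{87}} = \sqrt{91546 - \frac{8669855}{87}} = \sqrt{- \frac{705353}{87}} = \frac{i \sqrt{61365711}}{87}$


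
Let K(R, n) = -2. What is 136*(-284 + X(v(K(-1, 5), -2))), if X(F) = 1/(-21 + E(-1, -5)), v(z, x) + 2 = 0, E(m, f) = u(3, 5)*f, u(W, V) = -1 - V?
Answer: -347480/9 ≈ -38609.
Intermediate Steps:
E(m, f) = -6*f (E(m, f) = (-1 - 1*5)*f = (-1 - 5)*f = -6*f)
v(z, x) = -2 (v(z, x) = -2 + 0 = -2)
X(F) = ⅑ (X(F) = 1/(-21 - 6*(-5)) = 1/(-21 + 30) = 1/9 = ⅑)
136*(-284 + X(v(K(-1, 5), -2))) = 136*(-284 + ⅑) = 136*(-2555/9) = -347480/9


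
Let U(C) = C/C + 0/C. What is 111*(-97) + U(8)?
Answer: -10766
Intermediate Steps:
U(C) = 1 (U(C) = 1 + 0 = 1)
111*(-97) + U(8) = 111*(-97) + 1 = -10767 + 1 = -10766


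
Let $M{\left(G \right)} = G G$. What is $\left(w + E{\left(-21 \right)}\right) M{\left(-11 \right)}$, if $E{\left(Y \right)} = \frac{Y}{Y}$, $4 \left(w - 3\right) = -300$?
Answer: $-8591$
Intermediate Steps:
$w = -72$ ($w = 3 + \frac{1}{4} \left(-300\right) = 3 - 75 = -72$)
$E{\left(Y \right)} = 1$
$M{\left(G \right)} = G^{2}$
$\left(w + E{\left(-21 \right)}\right) M{\left(-11 \right)} = \left(-72 + 1\right) \left(-11\right)^{2} = \left(-71\right) 121 = -8591$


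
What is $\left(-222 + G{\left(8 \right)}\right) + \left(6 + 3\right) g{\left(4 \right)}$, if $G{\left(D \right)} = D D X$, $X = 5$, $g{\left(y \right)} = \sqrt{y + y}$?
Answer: $98 + 18 \sqrt{2} \approx 123.46$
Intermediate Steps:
$g{\left(y \right)} = \sqrt{2} \sqrt{y}$ ($g{\left(y \right)} = \sqrt{2 y} = \sqrt{2} \sqrt{y}$)
$G{\left(D \right)} = 5 D^{2}$ ($G{\left(D \right)} = D D 5 = D^{2} \cdot 5 = 5 D^{2}$)
$\left(-222 + G{\left(8 \right)}\right) + \left(6 + 3\right) g{\left(4 \right)} = \left(-222 + 5 \cdot 8^{2}\right) + \left(6 + 3\right) \sqrt{2} \sqrt{4} = \left(-222 + 5 \cdot 64\right) + 9 \sqrt{2} \cdot 2 = \left(-222 + 320\right) + 9 \cdot 2 \sqrt{2} = 98 + 18 \sqrt{2}$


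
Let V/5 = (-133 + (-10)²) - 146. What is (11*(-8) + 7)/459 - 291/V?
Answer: 2262/15215 ≈ 0.14867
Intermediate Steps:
V = -895 (V = 5*((-133 + (-10)²) - 146) = 5*((-133 + 100) - 146) = 5*(-33 - 146) = 5*(-179) = -895)
(11*(-8) + 7)/459 - 291/V = (11*(-8) + 7)/459 - 291/(-895) = (-88 + 7)*(1/459) - 291*(-1/895) = -81*1/459 + 291/895 = -3/17 + 291/895 = 2262/15215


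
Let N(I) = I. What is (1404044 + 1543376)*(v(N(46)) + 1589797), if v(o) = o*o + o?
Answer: 4692171795780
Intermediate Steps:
v(o) = o + o² (v(o) = o² + o = o + o²)
(1404044 + 1543376)*(v(N(46)) + 1589797) = (1404044 + 1543376)*(46*(1 + 46) + 1589797) = 2947420*(46*47 + 1589797) = 2947420*(2162 + 1589797) = 2947420*1591959 = 4692171795780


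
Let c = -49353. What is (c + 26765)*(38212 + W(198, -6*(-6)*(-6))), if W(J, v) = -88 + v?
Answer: -856265904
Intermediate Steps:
(c + 26765)*(38212 + W(198, -6*(-6)*(-6))) = (-49353 + 26765)*(38212 + (-88 - 6*(-6)*(-6))) = -22588*(38212 + (-88 + 36*(-6))) = -22588*(38212 + (-88 - 216)) = -22588*(38212 - 304) = -22588*37908 = -856265904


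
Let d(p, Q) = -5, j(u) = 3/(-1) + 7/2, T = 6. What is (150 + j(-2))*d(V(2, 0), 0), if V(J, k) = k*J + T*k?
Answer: -1505/2 ≈ -752.50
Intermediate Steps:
j(u) = ½ (j(u) = 3*(-1) + 7*(½) = -3 + 7/2 = ½)
V(J, k) = 6*k + J*k (V(J, k) = k*J + 6*k = J*k + 6*k = 6*k + J*k)
(150 + j(-2))*d(V(2, 0), 0) = (150 + ½)*(-5) = (301/2)*(-5) = -1505/2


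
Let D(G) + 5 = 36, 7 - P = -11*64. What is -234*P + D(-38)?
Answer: -166343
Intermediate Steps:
P = 711 (P = 7 - (-11)*64 = 7 - 1*(-704) = 7 + 704 = 711)
D(G) = 31 (D(G) = -5 + 36 = 31)
-234*P + D(-38) = -234*711 + 31 = -166374 + 31 = -166343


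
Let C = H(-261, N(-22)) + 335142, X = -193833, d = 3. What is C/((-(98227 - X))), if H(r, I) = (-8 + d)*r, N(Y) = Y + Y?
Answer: -19791/17180 ≈ -1.1520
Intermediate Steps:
N(Y) = 2*Y
H(r, I) = -5*r (H(r, I) = (-8 + 3)*r = -5*r)
C = 336447 (C = -5*(-261) + 335142 = 1305 + 335142 = 336447)
C/((-(98227 - X))) = 336447/((-(98227 - 1*(-193833)))) = 336447/((-(98227 + 193833))) = 336447/((-1*292060)) = 336447/(-292060) = 336447*(-1/292060) = -19791/17180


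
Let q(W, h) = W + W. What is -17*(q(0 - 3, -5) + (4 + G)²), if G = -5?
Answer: 85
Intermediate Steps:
q(W, h) = 2*W
-17*(q(0 - 3, -5) + (4 + G)²) = -17*(2*(0 - 3) + (4 - 5)²) = -17*(2*(-3) + (-1)²) = -17*(-6 + 1) = -17*(-5) = 85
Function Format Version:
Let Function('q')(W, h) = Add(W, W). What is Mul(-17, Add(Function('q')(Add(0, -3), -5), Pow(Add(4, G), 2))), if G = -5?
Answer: 85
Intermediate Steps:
Function('q')(W, h) = Mul(2, W)
Mul(-17, Add(Function('q')(Add(0, -3), -5), Pow(Add(4, G), 2))) = Mul(-17, Add(Mul(2, Add(0, -3)), Pow(Add(4, -5), 2))) = Mul(-17, Add(Mul(2, -3), Pow(-1, 2))) = Mul(-17, Add(-6, 1)) = Mul(-17, -5) = 85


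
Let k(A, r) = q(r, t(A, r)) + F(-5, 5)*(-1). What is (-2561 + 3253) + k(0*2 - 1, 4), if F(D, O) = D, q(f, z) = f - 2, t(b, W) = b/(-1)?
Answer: 699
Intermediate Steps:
t(b, W) = -b (t(b, W) = b*(-1) = -b)
q(f, z) = -2 + f
k(A, r) = 3 + r (k(A, r) = (-2 + r) - 5*(-1) = (-2 + r) + 5 = 3 + r)
(-2561 + 3253) + k(0*2 - 1, 4) = (-2561 + 3253) + (3 + 4) = 692 + 7 = 699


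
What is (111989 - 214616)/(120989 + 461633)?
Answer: -102627/582622 ≈ -0.17615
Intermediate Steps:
(111989 - 214616)/(120989 + 461633) = -102627/582622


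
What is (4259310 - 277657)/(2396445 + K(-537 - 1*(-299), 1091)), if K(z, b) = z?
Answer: 3981653/2396207 ≈ 1.6616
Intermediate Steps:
(4259310 - 277657)/(2396445 + K(-537 - 1*(-299), 1091)) = (4259310 - 277657)/(2396445 + (-537 - 1*(-299))) = 3981653/(2396445 + (-537 + 299)) = 3981653/(2396445 - 238) = 3981653/2396207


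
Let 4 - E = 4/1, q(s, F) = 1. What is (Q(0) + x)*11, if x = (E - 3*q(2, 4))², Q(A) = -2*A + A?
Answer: 99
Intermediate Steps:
E = 0 (E = 4 - 4/1 = 4 - 4 = 0)
Q(A) = -A
x = 9 (x = (0 - 3*1)² = (0 - 3)² = (-3)² = 9)
(Q(0) + x)*11 = (-1*0 + 9)*11 = (0 + 9)*11 = 9*11 = 99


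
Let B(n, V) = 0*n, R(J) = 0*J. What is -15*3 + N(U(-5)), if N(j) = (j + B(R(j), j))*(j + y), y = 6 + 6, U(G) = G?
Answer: -80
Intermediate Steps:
R(J) = 0
B(n, V) = 0
y = 12
N(j) = j*(12 + j) (N(j) = (j + 0)*(j + 12) = j*(12 + j))
-15*3 + N(U(-5)) = -15*3 - 5*(12 - 5) = -45 - 5*7 = -45 - 35 = -80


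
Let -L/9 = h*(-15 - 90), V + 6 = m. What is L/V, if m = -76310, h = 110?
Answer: -51975/38158 ≈ -1.3621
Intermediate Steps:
V = -76316 (V = -6 - 76310 = -76316)
L = 103950 (L = -990*(-15 - 90) = -990*(-105) = -9*(-11550) = 103950)
L/V = 103950/(-76316) = 103950*(-1/76316) = -51975/38158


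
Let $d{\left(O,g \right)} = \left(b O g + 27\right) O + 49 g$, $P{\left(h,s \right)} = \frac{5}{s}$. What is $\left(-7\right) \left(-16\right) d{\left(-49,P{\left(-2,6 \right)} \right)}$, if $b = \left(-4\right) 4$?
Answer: $-3729096$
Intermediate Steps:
$b = -16$
$d{\left(O,g \right)} = 49 g + O \left(27 - 16 O g\right)$ ($d{\left(O,g \right)} = \left(- 16 O g + 27\right) O + 49 g = \left(27 - 16 O g\right) O + 49 g = O \left(27 - 16 O g\right) + 49 g = 49 g + O \left(27 - 16 O g\right)$)
$\left(-7\right) \left(-16\right) d{\left(-49,P{\left(-2,6 \right)} \right)} = \left(-7\right) \left(-16\right) \left(27 \left(-49\right) + 49 \cdot \frac{5}{6} - 16 \cdot \frac{5}{6} \left(-49\right)^{2}\right) = 112 \left(-1323 + 49 \cdot 5 \cdot \frac{1}{6} - 16 \cdot 5 \cdot \frac{1}{6} \cdot 2401\right) = 112 \left(-1323 + 49 \cdot \frac{5}{6} - \frac{40}{3} \cdot 2401\right) = 112 \left(-1323 + \frac{245}{6} - \frac{96040}{3}\right) = 112 \left(- \frac{66591}{2}\right) = -3729096$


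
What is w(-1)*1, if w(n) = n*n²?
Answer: -1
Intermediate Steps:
w(n) = n³
w(-1)*1 = (-1)³*1 = -1*1 = -1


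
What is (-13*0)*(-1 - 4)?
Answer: 0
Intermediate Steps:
(-13*0)*(-1 - 4) = 0*(-5) = 0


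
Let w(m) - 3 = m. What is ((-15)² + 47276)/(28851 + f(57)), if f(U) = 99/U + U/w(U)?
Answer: 18050380/10964401 ≈ 1.6463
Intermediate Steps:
w(m) = 3 + m
f(U) = 99/U + U/(3 + U)
((-15)² + 47276)/(28851 + f(57)) = ((-15)² + 47276)/(28851 + (99/57 + 57/(3 + 57))) = (225 + 47276)/(28851 + (99*(1/57) + 57/60)) = 47501/(28851 + (33/19 + 57*(1/60))) = 47501/(28851 + (33/19 + 19/20)) = 47501/(28851 + 1021/380) = 47501/(10964401/380) = 47501*(380/10964401) = 18050380/10964401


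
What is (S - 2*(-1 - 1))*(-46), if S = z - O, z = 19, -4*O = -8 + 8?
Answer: -1058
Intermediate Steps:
O = 0 (O = -(-8 + 8)/4 = -¼*0 = 0)
S = 19 (S = 19 - 1*0 = 19 + 0 = 19)
(S - 2*(-1 - 1))*(-46) = (19 - 2*(-1 - 1))*(-46) = (19 - 2*(-2))*(-46) = (19 + 4)*(-46) = 23*(-46) = -1058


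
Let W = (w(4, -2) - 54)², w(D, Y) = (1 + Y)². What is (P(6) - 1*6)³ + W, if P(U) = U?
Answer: 2809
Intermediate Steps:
W = 2809 (W = ((1 - 2)² - 54)² = ((-1)² - 54)² = (1 - 54)² = (-53)² = 2809)
(P(6) - 1*6)³ + W = (6 - 1*6)³ + 2809 = (6 - 6)³ + 2809 = 0³ + 2809 = 0 + 2809 = 2809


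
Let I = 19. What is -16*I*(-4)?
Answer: 1216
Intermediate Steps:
-16*I*(-4) = -16*19*(-4) = -304*(-4) = 1216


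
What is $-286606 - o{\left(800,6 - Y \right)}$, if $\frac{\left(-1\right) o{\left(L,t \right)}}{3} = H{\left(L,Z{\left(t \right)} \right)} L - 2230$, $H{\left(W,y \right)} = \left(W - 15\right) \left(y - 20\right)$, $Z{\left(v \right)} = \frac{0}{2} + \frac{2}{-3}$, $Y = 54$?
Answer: $-39229296$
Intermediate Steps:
$Z{\left(v \right)} = - \frac{2}{3}$ ($Z{\left(v \right)} = 0 \cdot \frac{1}{2} + 2 \left(- \frac{1}{3}\right) = 0 - \frac{2}{3} = - \frac{2}{3}$)
$H{\left(W,y \right)} = \left(-20 + y\right) \left(-15 + W\right)$ ($H{\left(W,y \right)} = \left(-15 + W\right) \left(-20 + y\right) = \left(-20 + y\right) \left(-15 + W\right)$)
$o{\left(L,t \right)} = 6690 - 3 L \left(310 - \frac{62 L}{3}\right)$ ($o{\left(L,t \right)} = - 3 \left(\left(300 - 20 L - -10 + L \left(- \frac{2}{3}\right)\right) L - 2230\right) = - 3 \left(\left(300 - 20 L + 10 - \frac{2 L}{3}\right) L - 2230\right) = - 3 \left(\left(310 - \frac{62 L}{3}\right) L - 2230\right) = - 3 \left(L \left(310 - \frac{62 L}{3}\right) - 2230\right) = - 3 \left(-2230 + L \left(310 - \frac{62 L}{3}\right)\right) = 6690 - 3 L \left(310 - \frac{62 L}{3}\right)$)
$-286606 - o{\left(800,6 - Y \right)} = -286606 - \left(6690 + 62 \cdot 800 \left(-15 + 800\right)\right) = -286606 - \left(6690 + 62 \cdot 800 \cdot 785\right) = -286606 - \left(6690 + 38936000\right) = -286606 - 38942690 = -39229296$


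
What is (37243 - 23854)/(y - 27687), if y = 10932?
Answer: -4463/5585 ≈ -0.79910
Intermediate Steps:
(37243 - 23854)/(y - 27687) = (37243 - 23854)/(10932 - 27687) = 13389/(-16755) = 13389*(-1/16755) = -4463/5585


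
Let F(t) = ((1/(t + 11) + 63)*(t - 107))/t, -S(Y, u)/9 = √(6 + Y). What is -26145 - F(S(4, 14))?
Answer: -18057194/689 - 2321281*√10/31005 ≈ -26445.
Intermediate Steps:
S(Y, u) = -9*√(6 + Y)
F(t) = (-107 + t)*(63 + 1/(11 + t))/t (F(t) = ((1/(11 + t) + 63)*(-107 + t))/t = ((63 + 1/(11 + t))*(-107 + t))/t = ((-107 + t)*(63 + 1/(11 + t)))/t = (-107 + t)*(63 + 1/(11 + t))/t)
-26145 - F(S(4, 14)) = -26145 - (-74258 - (-54423)*√(6 + 4) + 63*(-9*√(6 + 4))²)/(((-9*√(6 + 4)))*(11 - 9*√(6 + 4))) = -26145 - (-74258 - (-54423)*√10 + 63*(-9*√10)²)/(((-9*√10))*(11 - 9*√10)) = -26145 - (-√10/90)*(-74258 + 54423*√10 + 63*810)/(11 - 9*√10) = -26145 - (-√10/90)*(-74258 + 54423*√10 + 51030)/(11 - 9*√10) = -26145 - (-√10/90)*(-23228 + 54423*√10)/(11 - 9*√10) = -26145 - (-1)*√10*(-23228 + 54423*√10)/(90*(11 - 9*√10)) = -26145 + √10*(-23228 + 54423*√10)/(90*(11 - 9*√10))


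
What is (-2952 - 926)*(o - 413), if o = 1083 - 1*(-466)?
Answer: -4405408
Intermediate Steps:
o = 1549 (o = 1083 + 466 = 1549)
(-2952 - 926)*(o - 413) = (-2952 - 926)*(1549 - 413) = -3878*1136 = -4405408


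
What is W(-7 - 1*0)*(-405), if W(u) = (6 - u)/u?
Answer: 5265/7 ≈ 752.14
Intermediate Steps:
W(u) = (6 - u)/u
W(-7 - 1*0)*(-405) = ((6 - (-7 - 1*0))/(-7 - 1*0))*(-405) = ((6 - (-7 + 0))/(-7 + 0))*(-405) = ((6 - 1*(-7))/(-7))*(-405) = -(6 + 7)/7*(-405) = -1/7*13*(-405) = -13/7*(-405) = 5265/7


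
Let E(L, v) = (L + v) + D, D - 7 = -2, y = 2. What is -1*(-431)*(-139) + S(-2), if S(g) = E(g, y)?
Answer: -59904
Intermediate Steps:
D = 5 (D = 7 - 2 = 5)
E(L, v) = 5 + L + v (E(L, v) = (L + v) + 5 = 5 + L + v)
S(g) = 7 + g (S(g) = 5 + g + 2 = 7 + g)
-1*(-431)*(-139) + S(-2) = -1*(-431)*(-139) + (7 - 2) = 431*(-139) + 5 = -59909 + 5 = -59904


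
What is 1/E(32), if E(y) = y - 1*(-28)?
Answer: 1/60 ≈ 0.016667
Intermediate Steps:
E(y) = 28 + y (E(y) = y + 28 = 28 + y)
1/E(32) = 1/(28 + 32) = 1/60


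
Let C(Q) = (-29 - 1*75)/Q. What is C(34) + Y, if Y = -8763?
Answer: -149023/17 ≈ -8766.1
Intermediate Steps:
C(Q) = -104/Q (C(Q) = (-29 - 75)/Q = -104/Q)
C(34) + Y = -104/34 - 8763 = -104*1/34 - 8763 = -52/17 - 8763 = -149023/17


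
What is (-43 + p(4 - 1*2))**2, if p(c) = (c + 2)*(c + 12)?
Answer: 169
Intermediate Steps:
p(c) = (2 + c)*(12 + c)
(-43 + p(4 - 1*2))**2 = (-43 + (24 + (4 - 1*2)**2 + 14*(4 - 1*2)))**2 = (-43 + (24 + (4 - 2)**2 + 14*(4 - 2)))**2 = (-43 + (24 + 2**2 + 14*2))**2 = (-43 + (24 + 4 + 28))**2 = (-43 + 56)**2 = 13**2 = 169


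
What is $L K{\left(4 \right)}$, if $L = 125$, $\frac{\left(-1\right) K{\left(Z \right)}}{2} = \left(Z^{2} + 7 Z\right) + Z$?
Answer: $-12000$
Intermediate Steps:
$K{\left(Z \right)} = - 16 Z - 2 Z^{2}$ ($K{\left(Z \right)} = - 2 \left(\left(Z^{2} + 7 Z\right) + Z\right) = - 2 \left(Z^{2} + 8 Z\right) = - 16 Z - 2 Z^{2}$)
$L K{\left(4 \right)} = 125 \left(\left(-2\right) 4 \left(8 + 4\right)\right) = 125 \left(\left(-2\right) 4 \cdot 12\right) = 125 \left(-96\right) = -12000$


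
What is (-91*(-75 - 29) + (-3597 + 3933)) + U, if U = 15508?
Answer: 25308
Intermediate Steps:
(-91*(-75 - 29) + (-3597 + 3933)) + U = (-91*(-75 - 29) + (-3597 + 3933)) + 15508 = (-91*(-104) + 336) + 15508 = (9464 + 336) + 15508 = 9800 + 15508 = 25308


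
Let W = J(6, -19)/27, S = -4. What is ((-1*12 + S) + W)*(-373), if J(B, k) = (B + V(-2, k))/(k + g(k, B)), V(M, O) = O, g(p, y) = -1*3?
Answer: 3540143/594 ≈ 5959.8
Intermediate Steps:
g(p, y) = -3
J(B, k) = (B + k)/(-3 + k) (J(B, k) = (B + k)/(k - 3) = (B + k)/(-3 + k))
W = 13/594 (W = ((6 - 19)/(-3 - 19))/27 = (-13/(-22))*(1/27) = -1/22*(-13)*(1/27) = (13/22)*(1/27) = 13/594 ≈ 0.021886)
((-1*12 + S) + W)*(-373) = ((-1*12 - 4) + 13/594)*(-373) = ((-12 - 4) + 13/594)*(-373) = (-16 + 13/594)*(-373) = -9491/594*(-373) = 3540143/594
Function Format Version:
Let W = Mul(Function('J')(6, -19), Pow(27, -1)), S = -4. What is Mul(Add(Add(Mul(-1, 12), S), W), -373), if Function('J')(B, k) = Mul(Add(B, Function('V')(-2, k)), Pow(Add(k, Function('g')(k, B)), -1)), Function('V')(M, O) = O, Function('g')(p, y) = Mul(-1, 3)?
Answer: Rational(3540143, 594) ≈ 5959.8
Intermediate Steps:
Function('g')(p, y) = -3
Function('J')(B, k) = Mul(Pow(Add(-3, k), -1), Add(B, k)) (Function('J')(B, k) = Mul(Add(B, k), Pow(Add(k, -3), -1)) = Mul(Add(B, k), Pow(Add(-3, k), -1)) = Mul(Pow(Add(-3, k), -1), Add(B, k)))
W = Rational(13, 594) (W = Mul(Mul(Pow(Add(-3, -19), -1), Add(6, -19)), Pow(27, -1)) = Mul(Mul(Pow(-22, -1), -13), Rational(1, 27)) = Mul(Mul(Rational(-1, 22), -13), Rational(1, 27)) = Mul(Rational(13, 22), Rational(1, 27)) = Rational(13, 594) ≈ 0.021886)
Mul(Add(Add(Mul(-1, 12), S), W), -373) = Mul(Add(Add(Mul(-1, 12), -4), Rational(13, 594)), -373) = Mul(Add(Add(-12, -4), Rational(13, 594)), -373) = Mul(Add(-16, Rational(13, 594)), -373) = Mul(Rational(-9491, 594), -373) = Rational(3540143, 594)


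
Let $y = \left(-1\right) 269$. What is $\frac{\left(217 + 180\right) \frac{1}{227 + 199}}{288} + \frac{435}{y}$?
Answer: $- \frac{53262487}{33003072} \approx -1.6139$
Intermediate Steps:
$y = -269$
$\frac{\left(217 + 180\right) \frac{1}{227 + 199}}{288} + \frac{435}{y} = \frac{\left(217 + 180\right) \frac{1}{227 + 199}}{288} + \frac{435}{-269} = \frac{397}{426} \cdot \frac{1}{288} + 435 \left(- \frac{1}{269}\right) = 397 \cdot \frac{1}{426} \cdot \frac{1}{288} - \frac{435}{269} = \frac{397}{426} \cdot \frac{1}{288} - \frac{435}{269} = \frac{397}{122688} - \frac{435}{269} = - \frac{53262487}{33003072}$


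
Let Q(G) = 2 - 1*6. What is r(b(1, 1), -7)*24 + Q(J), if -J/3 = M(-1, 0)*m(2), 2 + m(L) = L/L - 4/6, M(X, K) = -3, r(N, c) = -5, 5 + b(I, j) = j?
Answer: -124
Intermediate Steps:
b(I, j) = -5 + j
m(L) = -5/3 (m(L) = -2 + (L/L - 4/6) = -2 + (1 - 4*⅙) = -2 + (1 - ⅔) = -2 + ⅓ = -5/3)
J = -15 (J = -(-9)*(-5)/3 = -3*5 = -15)
Q(G) = -4 (Q(G) = 2 - 6 = -4)
r(b(1, 1), -7)*24 + Q(J) = -5*24 - 4 = -120 - 4 = -124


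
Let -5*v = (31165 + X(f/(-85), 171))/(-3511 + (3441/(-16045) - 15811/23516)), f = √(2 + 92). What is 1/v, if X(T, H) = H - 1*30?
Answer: 1325084832471/2362439794264 ≈ 0.56090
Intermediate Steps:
f = √94 ≈ 9.6954
X(T, H) = -30 + H (X(T, H) = H - 30 = -30 + H)
v = 2362439794264/1325084832471 (v = -(31165 + (-30 + 171))/(5*(-3511 + (3441/(-16045) - 15811/23516))) = -(31165 + 141)/(5*(-3511 + (3441*(-1/16045) - 15811*1/23516))) = -31306/(5*(-3511 + (-3441/16045 - 15811/23516))) = -31306/(5*(-3511 - 334606051/377314220)) = -31306/(5*(-1325084832471/377314220)) = -31306*(-377314220)/(5*1325084832471) = -⅕*(-11812198971320/1325084832471) = 2362439794264/1325084832471 ≈ 1.7829)
1/v = 1/(2362439794264/1325084832471) = 1325084832471/2362439794264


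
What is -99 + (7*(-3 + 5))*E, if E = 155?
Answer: 2071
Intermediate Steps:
-99 + (7*(-3 + 5))*E = -99 + (7*(-3 + 5))*155 = -99 + (7*2)*155 = -99 + 14*155 = -99 + 2170 = 2071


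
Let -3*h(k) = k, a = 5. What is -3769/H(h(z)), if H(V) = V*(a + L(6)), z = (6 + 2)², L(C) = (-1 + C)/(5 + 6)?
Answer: 41459/1280 ≈ 32.390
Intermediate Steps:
L(C) = -1/11 + C/11 (L(C) = (-1 + C)/11 = (-1 + C)*(1/11) = -1/11 + C/11)
z = 64 (z = 8² = 64)
h(k) = -k/3
H(V) = 60*V/11 (H(V) = V*(5 + (-1/11 + (1/11)*6)) = V*(5 + (-1/11 + 6/11)) = V*(5 + 5/11) = V*(60/11) = 60*V/11)
-3769/H(h(z)) = -3769/(60*(-⅓*64)/11) = -3769/((60/11)*(-64/3)) = -3769/(-1280/11) = -3769*(-11/1280) = 41459/1280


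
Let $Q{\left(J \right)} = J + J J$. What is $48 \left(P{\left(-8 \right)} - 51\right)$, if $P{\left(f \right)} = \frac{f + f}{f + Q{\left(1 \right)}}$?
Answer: $-2320$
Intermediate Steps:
$Q{\left(J \right)} = J + J^{2}$
$P{\left(f \right)} = \frac{2 f}{2 + f}$ ($P{\left(f \right)} = \frac{f + f}{f + 1 \left(1 + 1\right)} = \frac{2 f}{f + 1 \cdot 2} = \frac{2 f}{f + 2} = \frac{2 f}{2 + f}$)
$48 \left(P{\left(-8 \right)} - 51\right) = 48 \left(2 \left(-8\right) \frac{1}{2 - 8} - 51\right) = 48 \left(2 \left(-8\right) \frac{1}{-6} - 51\right) = 48 \left(2 \left(-8\right) \left(- \frac{1}{6}\right) - 51\right) = 48 \left(\frac{8}{3} - 51\right) = 48 \left(- \frac{145}{3}\right) = -2320$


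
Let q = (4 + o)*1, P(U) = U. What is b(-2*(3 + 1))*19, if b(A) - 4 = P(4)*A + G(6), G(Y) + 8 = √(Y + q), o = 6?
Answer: -608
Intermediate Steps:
q = 10 (q = (4 + 6)*1 = 10*1 = 10)
G(Y) = -8 + √(10 + Y) (G(Y) = -8 + √(Y + 10) = -8 + √(10 + Y))
b(A) = 4*A (b(A) = 4 + (4*A + (-8 + √(10 + 6))) = 4 + (4*A + (-8 + √16)) = 4 + (4*A + (-8 + 4)) = 4 + (4*A - 4) = 4 + (-4 + 4*A) = 4*A)
b(-2*(3 + 1))*19 = (4*(-2*(3 + 1)))*19 = (4*(-2*4))*19 = (4*(-8))*19 = -32*19 = -608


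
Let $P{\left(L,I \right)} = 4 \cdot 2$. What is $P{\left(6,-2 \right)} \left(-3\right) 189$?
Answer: $-4536$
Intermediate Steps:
$P{\left(L,I \right)} = 8$
$P{\left(6,-2 \right)} \left(-3\right) 189 = 8 \left(-3\right) 189 = \left(-24\right) 189 = -4536$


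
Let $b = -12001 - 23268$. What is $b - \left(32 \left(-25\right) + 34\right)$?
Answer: $-34503$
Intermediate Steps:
$b = -35269$ ($b = -12001 - 23268 = -35269$)
$b - \left(32 \left(-25\right) + 34\right) = -35269 - \left(32 \left(-25\right) + 34\right) = -35269 - \left(-800 + 34\right) = -35269 - -766 = -35269 + 766 = -34503$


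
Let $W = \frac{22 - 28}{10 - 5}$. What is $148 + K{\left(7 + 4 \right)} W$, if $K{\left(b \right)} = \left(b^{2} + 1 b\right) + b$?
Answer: $- \frac{118}{5} \approx -23.6$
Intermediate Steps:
$K{\left(b \right)} = b^{2} + 2 b$ ($K{\left(b \right)} = \left(b^{2} + b\right) + b = \left(b + b^{2}\right) + b = b^{2} + 2 b$)
$W = - \frac{6}{5} \approx -1.2$
$148 + K{\left(7 + 4 \right)} W = 148 + \left(7 + 4\right) \left(2 + \left(7 + 4\right)\right) \left(- \frac{6}{5}\right) = 148 + 11 \left(2 + 11\right) \left(- \frac{6}{5}\right) = 148 + 11 \cdot 13 \left(- \frac{6}{5}\right) = 148 + 143 \left(- \frac{6}{5}\right) = 148 - \frac{858}{5} = - \frac{118}{5}$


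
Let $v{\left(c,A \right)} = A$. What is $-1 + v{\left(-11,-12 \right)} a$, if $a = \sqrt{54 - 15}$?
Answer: $-1 - 12 \sqrt{39} \approx -75.94$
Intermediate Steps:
$a = \sqrt{39} \approx 6.245$
$-1 + v{\left(-11,-12 \right)} a = -1 - 12 \sqrt{39}$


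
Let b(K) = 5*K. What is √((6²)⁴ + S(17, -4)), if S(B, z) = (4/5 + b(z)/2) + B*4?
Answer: √41991870/5 ≈ 1296.0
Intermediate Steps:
S(B, z) = ⅘ + 4*B + 5*z/2 (S(B, z) = (4/5 + (5*z)/2) + B*4 = (4*(⅕) + (5*z)*(½)) + 4*B = (⅘ + 5*z/2) + 4*B = ⅘ + 4*B + 5*z/2)
√((6²)⁴ + S(17, -4)) = √((6²)⁴ + (⅘ + 4*17 + (5/2)*(-4))) = √(36⁴ + (⅘ + 68 - 10)) = √(1679616 + 294/5) = √(8398374/5) = √41991870/5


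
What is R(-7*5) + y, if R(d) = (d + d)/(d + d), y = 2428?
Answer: 2429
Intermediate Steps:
R(d) = 1 (R(d) = (2*d)/((2*d)) = (2*d)*(1/(2*d)) = 1)
R(-7*5) + y = 1 + 2428 = 2429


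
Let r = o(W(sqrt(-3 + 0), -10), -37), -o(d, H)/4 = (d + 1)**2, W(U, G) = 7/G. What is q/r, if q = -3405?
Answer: 28375/3 ≈ 9458.3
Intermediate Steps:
o(d, H) = -4*(1 + d)**2 (o(d, H) = -4*(d + 1)**2 = -4*(1 + d)**2)
r = -9/25 (r = -4*(1 + 7/(-10))**2 = -4*(1 + 7*(-1/10))**2 = -4*(1 - 7/10)**2 = -4*(3/10)**2 = -4*9/100 = -9/25 ≈ -0.36000)
q/r = -3405/(-9/25) = -3405*(-25/9) = 28375/3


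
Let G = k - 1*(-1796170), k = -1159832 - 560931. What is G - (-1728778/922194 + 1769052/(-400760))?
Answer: 3483890966057431/46197308430 ≈ 75413.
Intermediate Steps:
k = -1720763
G = 75407 (G = -1720763 - 1*(-1796170) = -1720763 + 1796170 = 75407)
G - (-1728778/922194 + 1769052/(-400760)) = 75407 - (-1728778/922194 + 1769052/(-400760)) = 75407 - (-1728778*1/922194 + 1769052*(-1/400760)) = 75407 - (-864389/461097 - 442263/100190) = 75407 - 1*(-290529276421/46197308430) = 75407 + 290529276421/46197308430 = 3483890966057431/46197308430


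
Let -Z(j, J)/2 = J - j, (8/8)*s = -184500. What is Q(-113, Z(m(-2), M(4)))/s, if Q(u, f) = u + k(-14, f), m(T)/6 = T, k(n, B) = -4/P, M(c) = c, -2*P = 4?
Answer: 37/61500 ≈ 0.00060163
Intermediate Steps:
P = -2 (P = -½*4 = -2)
k(n, B) = 2 (k(n, B) = -4/(-2) = -4*(-½) = 2)
s = -184500
m(T) = 6*T
Z(j, J) = -2*J + 2*j (Z(j, J) = -2*(J - j) = -2*J + 2*j)
Q(u, f) = 2 + u (Q(u, f) = u + 2 = 2 + u)
Q(-113, Z(m(-2), M(4)))/s = (2 - 113)/(-184500) = -111*(-1/184500) = 37/61500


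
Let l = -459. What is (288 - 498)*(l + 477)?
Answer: -3780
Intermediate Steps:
(288 - 498)*(l + 477) = (288 - 498)*(-459 + 477) = -210*18 = -3780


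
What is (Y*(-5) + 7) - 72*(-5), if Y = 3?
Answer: 352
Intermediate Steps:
(Y*(-5) + 7) - 72*(-5) = (3*(-5) + 7) - 72*(-5) = (-15 + 7) + 360 = -8 + 360 = 352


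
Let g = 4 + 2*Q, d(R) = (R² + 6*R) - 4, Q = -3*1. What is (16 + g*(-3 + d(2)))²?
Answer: 4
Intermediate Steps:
Q = -3
d(R) = -4 + R² + 6*R
g = -2 (g = 4 + 2*(-3) = 4 - 6 = -2)
(16 + g*(-3 + d(2)))² = (16 - 2*(-3 + (-4 + 2² + 6*2)))² = (16 - 2*(-3 + (-4 + 4 + 12)))² = (16 - 2*(-3 + 12))² = (16 - 2*9)² = (16 - 18)² = (-2)² = 4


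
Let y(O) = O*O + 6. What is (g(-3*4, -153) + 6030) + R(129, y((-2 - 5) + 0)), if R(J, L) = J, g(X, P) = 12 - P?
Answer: 6324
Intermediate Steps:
y(O) = 6 + O² (y(O) = O² + 6 = 6 + O²)
(g(-3*4, -153) + 6030) + R(129, y((-2 - 5) + 0)) = ((12 - 1*(-153)) + 6030) + 129 = ((12 + 153) + 6030) + 129 = (165 + 6030) + 129 = 6195 + 129 = 6324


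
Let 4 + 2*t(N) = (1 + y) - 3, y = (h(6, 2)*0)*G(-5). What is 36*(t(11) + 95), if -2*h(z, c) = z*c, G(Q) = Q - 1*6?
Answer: 3312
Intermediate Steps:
G(Q) = -6 + Q (G(Q) = Q - 6 = -6 + Q)
h(z, c) = -c*z/2 (h(z, c) = -z*c/2 = -c*z/2)
y = 0 (y = (-½*2*6*0)*(-6 - 5) = -6*0*(-11) = 0*(-11) = 0)
t(N) = -3 (t(N) = -2 + ((1 + 0) - 3)/2 = -2 + (1 - 3)/2 = -2 + (½)*(-2) = -2 - 1 = -3)
36*(t(11) + 95) = 36*(-3 + 95) = 36*92 = 3312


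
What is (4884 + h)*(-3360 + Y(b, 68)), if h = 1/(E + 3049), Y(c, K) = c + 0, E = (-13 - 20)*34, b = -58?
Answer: -32168401042/1927 ≈ -1.6694e+7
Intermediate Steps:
E = -1122 (E = -33*34 = -1122)
Y(c, K) = c
h = 1/1927 (h = 1/(-1122 + 3049) = 1/1927 ≈ 0.00051894)
(4884 + h)*(-3360 + Y(b, 68)) = (4884 + 1/1927)*(-3360 - 58) = (9411469/1927)*(-3418) = -32168401042/1927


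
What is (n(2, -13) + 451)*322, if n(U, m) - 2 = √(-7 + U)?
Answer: 145866 + 322*I*√5 ≈ 1.4587e+5 + 720.01*I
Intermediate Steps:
n(U, m) = 2 + √(-7 + U)
(n(2, -13) + 451)*322 = ((2 + √(-7 + 2)) + 451)*322 = ((2 + √(-5)) + 451)*322 = ((2 + I*√5) + 451)*322 = (453 + I*√5)*322 = 145866 + 322*I*√5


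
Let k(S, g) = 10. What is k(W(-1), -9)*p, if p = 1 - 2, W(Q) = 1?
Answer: -10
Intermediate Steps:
p = -1
k(W(-1), -9)*p = 10*(-1) = -10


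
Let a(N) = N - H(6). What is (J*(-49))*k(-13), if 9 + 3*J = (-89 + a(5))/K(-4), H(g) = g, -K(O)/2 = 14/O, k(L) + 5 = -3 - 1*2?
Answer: -3570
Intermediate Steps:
k(L) = -10 (k(L) = -5 + (-3 - 1*2) = -5 + (-3 - 2) = -5 - 5 = -10)
K(O) = -28/O
a(N) = -6 + N (a(N) = N - 1*6 = N - 6 = -6 + N)
J = -51/7 (J = -3 + ((-89 + (-6 + 5))/((-28/(-4))))/3 = -3 + ((-89 - 1)/((-28*(-¼))))/3 = -3 + (-90/7)/3 = -3 + (-90*⅐)/3 = -3 + (⅓)*(-90/7) = -3 - 30/7 = -51/7 ≈ -7.2857)
(J*(-49))*k(-13) = -51/7*(-49)*(-10) = 357*(-10) = -3570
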